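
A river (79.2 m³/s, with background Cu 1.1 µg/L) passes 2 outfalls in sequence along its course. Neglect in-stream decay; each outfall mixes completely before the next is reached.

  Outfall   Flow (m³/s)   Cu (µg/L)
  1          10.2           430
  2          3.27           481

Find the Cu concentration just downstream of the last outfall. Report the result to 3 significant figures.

65.2 µg/L

Outfall 1: combined Q = 89.40 m³/s; C = (79.20·1.100 + 10.20·430.0)/89.40 = 50.03 µg/L.
Outfall 2: combined Q = 92.67 m³/s; C = (89.40·50.03 + 3.270·481.0)/92.67 = 65.24 µg/L.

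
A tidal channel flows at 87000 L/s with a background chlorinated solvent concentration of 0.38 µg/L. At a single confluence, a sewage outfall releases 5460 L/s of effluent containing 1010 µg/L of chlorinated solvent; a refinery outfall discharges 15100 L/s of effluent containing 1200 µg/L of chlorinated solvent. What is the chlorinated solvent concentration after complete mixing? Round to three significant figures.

220 µg/L

Conservation of mass: C = (87000·0.3800 + 5460·1010 + 15100·1200) / 107600 = 23670000/107600 = 220.0 µg/L.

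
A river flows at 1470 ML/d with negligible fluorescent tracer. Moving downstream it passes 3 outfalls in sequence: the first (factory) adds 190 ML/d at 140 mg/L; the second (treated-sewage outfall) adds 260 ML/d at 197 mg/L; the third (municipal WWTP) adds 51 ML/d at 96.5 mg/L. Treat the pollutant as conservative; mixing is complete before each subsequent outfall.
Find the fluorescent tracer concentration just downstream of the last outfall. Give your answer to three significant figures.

After outfall 1: Q = 1470 + 190.0 = 1660 ML/d; C = (1470·0 + 190.0·140.0)/1660 = 16.02 mg/L.
After outfall 2: Q = 1660 + 260.0 = 1920 ML/d; C = (1660·16.02 + 260.0·197.0)/1920 = 40.53 mg/L.
After outfall 3: Q = 1920 + 51.00 = 1971 ML/d; C = (1920·40.53 + 51.00·96.50)/1971 = 41.98 mg/L.

42.0 mg/L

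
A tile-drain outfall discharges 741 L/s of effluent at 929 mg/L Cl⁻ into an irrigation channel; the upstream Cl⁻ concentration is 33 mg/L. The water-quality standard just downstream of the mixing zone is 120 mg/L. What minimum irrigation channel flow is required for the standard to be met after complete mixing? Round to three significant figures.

6890 L/s

Set C_mix = 120: (Q·33.00 + 741.0·929.0) / (Q + 741.0) = 120
→ Q = 741.0·(929.0 − 120)/(120 − 33.00) = 6890 L/s.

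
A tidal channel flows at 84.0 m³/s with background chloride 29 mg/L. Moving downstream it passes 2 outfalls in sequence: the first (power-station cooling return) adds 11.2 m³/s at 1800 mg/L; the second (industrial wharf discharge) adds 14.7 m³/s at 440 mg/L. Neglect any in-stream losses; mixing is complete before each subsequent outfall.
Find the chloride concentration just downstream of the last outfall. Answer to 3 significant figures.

264 mg/L

Outfall 1: combined Q = 95.20 m³/s; C = (84.00·29.00 + 11.20·1800)/95.20 = 237.4 mg/L.
Outfall 2: combined Q = 109.9 m³/s; C = (95.20·237.4 + 14.70·440.0)/109.9 = 264.5 mg/L.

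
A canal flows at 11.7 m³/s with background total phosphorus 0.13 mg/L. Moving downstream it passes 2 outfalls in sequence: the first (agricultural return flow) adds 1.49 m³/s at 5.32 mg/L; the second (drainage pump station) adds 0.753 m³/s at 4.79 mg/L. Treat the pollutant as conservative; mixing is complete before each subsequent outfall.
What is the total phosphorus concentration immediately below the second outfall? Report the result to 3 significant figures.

After outfall 1: Q = 11.70 + 1.490 = 13.19 m³/s; C = (11.70·0.1300 + 1.490·5.320)/13.19 = 0.7163 mg/L.
After outfall 2: Q = 13.19 + 0.7530 = 13.94 m³/s; C = (13.19·0.7163 + 0.7530·4.790)/13.94 = 0.9363 mg/L.

0.936 mg/L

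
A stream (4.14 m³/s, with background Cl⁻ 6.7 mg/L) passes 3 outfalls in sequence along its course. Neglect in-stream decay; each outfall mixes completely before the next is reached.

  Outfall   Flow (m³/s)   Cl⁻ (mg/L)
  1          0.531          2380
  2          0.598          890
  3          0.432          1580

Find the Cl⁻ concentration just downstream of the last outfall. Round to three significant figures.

Below outfall 1: Q → 4.671 m³/s, C = (4.140·6.700 + 0.5310·2380)/4.671 = 276.5 mg/L.
Below outfall 2: Q → 5.269 m³/s, C = (4.671·276.5 + 0.5980·890.0)/5.269 = 346.1 mg/L.
Below outfall 3: Q → 5.701 m³/s, C = (5.269·346.1 + 0.4320·1580)/5.701 = 439.6 mg/L.

440 mg/L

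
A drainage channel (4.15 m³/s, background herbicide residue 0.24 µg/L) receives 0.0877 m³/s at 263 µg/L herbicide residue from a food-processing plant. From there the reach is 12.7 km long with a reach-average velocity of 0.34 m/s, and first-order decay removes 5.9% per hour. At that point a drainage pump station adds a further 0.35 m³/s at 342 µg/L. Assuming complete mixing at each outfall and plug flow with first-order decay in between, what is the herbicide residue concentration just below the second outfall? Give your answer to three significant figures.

Conservation of mass: C = (4.150·0.2400 + 0.08770·263.0) / 4.238 = 24.06/4.238 = 5.678 µg/L; combined flow 4.238 m³/s.
Travel time t = 12.7·1000 / 0.34 = 37350 s = 10.38 h.
5.9%/h lost → k = −ln(1 − 0.059) = 0.06081 h⁻¹.
Applying C = C₀e^(−kt): 5.678 × 0.5321 = 3.021 µg/L.
At the second outfall, C = (4.238·3.021 + 0.3500·342.0) / (4.238 + 0.3500) = 28.88 µg/L.

28.9 µg/L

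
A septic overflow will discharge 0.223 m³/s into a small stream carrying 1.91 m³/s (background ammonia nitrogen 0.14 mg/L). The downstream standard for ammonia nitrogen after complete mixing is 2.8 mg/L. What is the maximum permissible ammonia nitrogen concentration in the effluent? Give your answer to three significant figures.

At the limit, (Qr·Cr + Qe·Cₑ)/(Qr + Qe) = 2.8:
Cₑ = (2.133·2.8 − 1.910·0.1400) / 0.2230 = 25.58 mg/L.

25.6 mg/L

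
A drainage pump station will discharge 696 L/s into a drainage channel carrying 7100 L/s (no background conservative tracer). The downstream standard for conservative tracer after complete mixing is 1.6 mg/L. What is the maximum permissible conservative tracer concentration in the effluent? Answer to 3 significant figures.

17.9 mg/L

At the limit, (Qr·Cr + Qe·Cₑ)/(Qr + Qe) = 1.6:
Cₑ = (7796·1.6 − 7100·0) / 696.0 = 17.92 mg/L.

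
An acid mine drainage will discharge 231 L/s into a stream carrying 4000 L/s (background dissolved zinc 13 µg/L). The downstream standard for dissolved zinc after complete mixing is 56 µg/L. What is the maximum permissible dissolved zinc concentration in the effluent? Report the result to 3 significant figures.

At the limit, (Qr·Cr + Qe·Cₑ)/(Qr + Qe) = 56:
Cₑ = (4231·56 − 4000·13.00) / 231.0 = 800.6 µg/L.

801 µg/L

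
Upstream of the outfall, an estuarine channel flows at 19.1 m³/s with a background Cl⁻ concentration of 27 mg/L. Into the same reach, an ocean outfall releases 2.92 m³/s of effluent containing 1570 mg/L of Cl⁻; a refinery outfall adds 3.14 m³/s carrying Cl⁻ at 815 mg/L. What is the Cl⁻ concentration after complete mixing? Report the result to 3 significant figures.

Mass balance: C = (19.10·27.00 + 2.920·1570 + 3.140·815.0) / 25.16 = 7659/25.16 = 304.4 mg/L.

304 mg/L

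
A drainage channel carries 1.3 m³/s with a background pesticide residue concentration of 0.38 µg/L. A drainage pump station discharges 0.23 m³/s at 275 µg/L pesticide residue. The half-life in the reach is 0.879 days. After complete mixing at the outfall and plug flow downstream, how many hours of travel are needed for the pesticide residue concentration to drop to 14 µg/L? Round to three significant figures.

33.2 h

Mass balance: C = (1.300·0.3800 + 0.2300·275.0) / 1.530 = 63.74/1.530 = 41.66 µg/L.
Half-life 0.879 d → k = ln 2 / 0.879 = 0.7886 d⁻¹.
41.66·exp(−k·t) = 14 → t = ln(41.66/14)/k = 119500 s = 33.19 h.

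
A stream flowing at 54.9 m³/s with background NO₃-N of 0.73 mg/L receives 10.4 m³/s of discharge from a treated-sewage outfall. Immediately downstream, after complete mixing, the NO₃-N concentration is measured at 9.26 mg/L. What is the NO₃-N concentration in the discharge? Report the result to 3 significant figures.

Mass balance: 54.90·0.7300 + 10.40·Cₑ = 65.30·9.260
→ Cₑ = (65.30·9.260 − 54.90·0.7300) / 10.40 = 54.29 mg/L.

54.3 mg/L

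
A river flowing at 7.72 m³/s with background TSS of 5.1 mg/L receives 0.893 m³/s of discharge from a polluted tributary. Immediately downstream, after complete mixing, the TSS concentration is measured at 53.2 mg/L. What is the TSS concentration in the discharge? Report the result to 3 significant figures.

469 mg/L

Mass balance: 7.720·5.100 + 0.8930·Cₑ = 8.613·53.20
→ Cₑ = (8.613·53.20 − 7.720·5.100) / 0.8930 = 469.0 mg/L.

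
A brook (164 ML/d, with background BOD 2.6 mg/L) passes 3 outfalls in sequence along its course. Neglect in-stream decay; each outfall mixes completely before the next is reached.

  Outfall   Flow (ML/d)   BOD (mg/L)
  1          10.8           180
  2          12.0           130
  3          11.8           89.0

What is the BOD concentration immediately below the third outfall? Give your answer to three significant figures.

After outfall 1: Q = 164.0 + 10.80 = 174.8 ML/d; C = (164.0·2.600 + 10.80·180.0)/174.8 = 13.56 mg/L.
After outfall 2: Q = 174.8 + 12.00 = 186.8 ML/d; C = (174.8·13.56 + 12.00·130.0)/186.8 = 21.04 mg/L.
After outfall 3: Q = 186.8 + 11.80 = 198.6 ML/d; C = (186.8·21.04 + 11.80·89.00)/198.6 = 25.08 mg/L.

25.1 mg/L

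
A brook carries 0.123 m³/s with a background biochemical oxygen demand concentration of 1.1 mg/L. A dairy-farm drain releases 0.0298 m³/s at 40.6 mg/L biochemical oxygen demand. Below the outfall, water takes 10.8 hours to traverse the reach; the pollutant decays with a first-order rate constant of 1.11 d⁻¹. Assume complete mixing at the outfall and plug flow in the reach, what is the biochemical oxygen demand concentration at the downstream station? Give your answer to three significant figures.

Mixed concentration C = ΣQC/ΣQ = (0.1230·1.100 + 0.02980·40.60) / 0.1528 = 1.345/0.1528 = 8.804 mg/L.
Applying C = C₀e^(−kt): 8.804 × 0.6068 = 5.342 mg/L.

5.34 mg/L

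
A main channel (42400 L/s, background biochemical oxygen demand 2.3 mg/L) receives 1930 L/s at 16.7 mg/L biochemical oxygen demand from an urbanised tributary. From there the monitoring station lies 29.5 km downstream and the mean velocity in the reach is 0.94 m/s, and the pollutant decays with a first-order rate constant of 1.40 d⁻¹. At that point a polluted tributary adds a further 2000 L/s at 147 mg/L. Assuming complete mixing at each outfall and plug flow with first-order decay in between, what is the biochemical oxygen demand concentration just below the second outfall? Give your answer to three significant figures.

8.03 mg/L

Mixed concentration C = ΣQC/ΣQ = (42400·2.300 + 1930·16.70) / 44330 = 129800/44330 = 2.927 mg/L; combined flow 44330 L/s.
Travel time t = 29.5·1000 / 0.94 = 31380 s = 8.717 h.
Decay over the reach: 2.927·exp(−kt) = 2.927·0.6014 = 1.760 mg/L.
Second outfall: C = (44330·1.760 + 2000·147.0)/46330 = 8.030 mg/L.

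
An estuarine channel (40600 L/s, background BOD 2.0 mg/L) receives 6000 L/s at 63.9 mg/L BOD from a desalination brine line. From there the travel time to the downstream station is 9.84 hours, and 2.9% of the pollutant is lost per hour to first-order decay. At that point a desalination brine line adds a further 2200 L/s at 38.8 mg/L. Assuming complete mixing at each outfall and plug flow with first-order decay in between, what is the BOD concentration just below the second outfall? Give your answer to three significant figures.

8.88 mg/L

Mass balance: C = (40600·2.000 + 6000·63.90) / 46600 = 464600/46600 = 9.970 mg/L; combined flow 46600 L/s.
2.9%/h lost → k = −ln(1 − 0.029) = 0.02943 h⁻¹.
After decay, C = 9.970 × e^(−kt) = 9.970 × 0.7486 = 7.463 mg/L.
At the second outfall, C = (46600·7.463 + 2200·38.80) / (46600 + 2200) = 8.876 mg/L.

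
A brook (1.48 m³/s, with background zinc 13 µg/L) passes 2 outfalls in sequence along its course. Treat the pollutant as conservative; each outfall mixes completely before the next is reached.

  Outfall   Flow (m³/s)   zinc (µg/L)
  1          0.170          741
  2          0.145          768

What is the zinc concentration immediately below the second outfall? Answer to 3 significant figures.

Outfall 1: combined Q = 1.650 m³/s; C = (1.480·13.00 + 0.1700·741.0)/1.650 = 88.01 µg/L.
Outfall 2: combined Q = 1.795 m³/s; C = (1.650·88.01 + 0.1450·768.0)/1.795 = 142.9 µg/L.

143 µg/L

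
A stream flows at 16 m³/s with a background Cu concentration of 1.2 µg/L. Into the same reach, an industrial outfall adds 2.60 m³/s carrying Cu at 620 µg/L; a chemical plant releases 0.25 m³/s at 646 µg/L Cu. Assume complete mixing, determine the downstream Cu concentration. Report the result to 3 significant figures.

Mixed concentration C = ΣQC/ΣQ = (16.00·1.200 + 2.600·620.0 + 0.2500·646.0) / 18.85 = 1793/18.85 = 95.10 µg/L.

95.1 µg/L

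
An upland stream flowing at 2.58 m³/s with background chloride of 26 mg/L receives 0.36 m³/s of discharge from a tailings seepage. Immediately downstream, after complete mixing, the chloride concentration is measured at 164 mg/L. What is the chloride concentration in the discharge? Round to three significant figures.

Mass balance: 2.580·26.00 + 0.3600·Cₑ = 2.940·164.0
→ Cₑ = (2.940·164.0 − 2.580·26.00) / 0.3600 = 1153 mg/L.

1150 mg/L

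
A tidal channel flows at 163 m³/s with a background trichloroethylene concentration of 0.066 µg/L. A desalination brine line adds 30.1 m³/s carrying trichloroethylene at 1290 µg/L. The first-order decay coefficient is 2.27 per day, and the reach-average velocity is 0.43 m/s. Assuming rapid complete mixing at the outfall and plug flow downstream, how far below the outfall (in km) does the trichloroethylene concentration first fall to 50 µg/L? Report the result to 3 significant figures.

Mixed concentration C = ΣQC/ΣQ = (163.0·0.06600 + 30.10·1290) / 193.1 = 38840/193.1 = 201.1 µg/L.
Set 201.1·exp(−k·t) = 50 → t = ln(201.1/50)/k = 52980 s = 14.72 h.
Distance = v·t = 0.43·52980 = 22780 m = 22.78 km.

22.8 km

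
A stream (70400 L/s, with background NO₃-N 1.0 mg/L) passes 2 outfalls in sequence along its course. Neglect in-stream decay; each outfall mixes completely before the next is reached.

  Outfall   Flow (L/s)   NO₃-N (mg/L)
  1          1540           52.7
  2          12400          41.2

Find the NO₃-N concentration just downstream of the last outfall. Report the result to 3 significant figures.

Below outfall 1: Q → 71940 L/s, C = (70400·1.000 + 1540·52.70)/71940 = 2.107 mg/L.
Below outfall 2: Q → 84340 L/s, C = (71940·2.107 + 12400·41.20)/84340 = 7.854 mg/L.

7.85 mg/L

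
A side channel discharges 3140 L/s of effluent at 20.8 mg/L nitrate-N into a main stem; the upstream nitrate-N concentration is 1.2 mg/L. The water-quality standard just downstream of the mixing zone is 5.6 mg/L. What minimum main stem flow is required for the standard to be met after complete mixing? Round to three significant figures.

10800 L/s

Set C_mix = 5.6: (Q·1.200 + 3140·20.80) / (Q + 3140) = 5.6
→ Q = 3140·(20.80 − 5.6)/(5.6 − 1.200) = 10850 L/s.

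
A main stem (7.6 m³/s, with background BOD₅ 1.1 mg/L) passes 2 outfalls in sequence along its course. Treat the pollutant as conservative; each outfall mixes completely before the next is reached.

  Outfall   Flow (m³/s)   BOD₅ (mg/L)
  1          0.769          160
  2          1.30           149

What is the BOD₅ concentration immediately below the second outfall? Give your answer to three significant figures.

33.6 mg/L

Outfall 1: combined Q = 8.369 m³/s; C = (7.600·1.100 + 0.7690·160.0)/8.369 = 15.70 mg/L.
Outfall 2: combined Q = 9.669 m³/s; C = (8.369·15.70 + 1.300·149.0)/9.669 = 33.62 mg/L.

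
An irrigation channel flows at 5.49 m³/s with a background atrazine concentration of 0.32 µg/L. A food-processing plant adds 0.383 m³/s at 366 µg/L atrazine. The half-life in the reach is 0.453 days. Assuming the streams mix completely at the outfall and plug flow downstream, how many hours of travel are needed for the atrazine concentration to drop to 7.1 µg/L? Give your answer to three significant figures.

Mixed concentration C = ΣQC/ΣQ = (5.490·0.3200 + 0.3830·366.0) / 5.873 = 141.9/5.873 = 24.17 µg/L.
Half-life 0.453 d → k = ln 2 / 0.453 = 1.530 d⁻¹.
24.17·exp(−k·t) = 7.1 → t = ln(24.17/7.1)/k = 69170 s = 19.21 h.

19.2 h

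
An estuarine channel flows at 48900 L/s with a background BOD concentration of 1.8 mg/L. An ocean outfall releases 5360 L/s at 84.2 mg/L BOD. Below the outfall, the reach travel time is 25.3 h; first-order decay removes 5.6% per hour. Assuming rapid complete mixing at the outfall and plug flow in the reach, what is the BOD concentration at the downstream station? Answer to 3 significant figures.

Mass balance: C = (48900·1.800 + 5360·84.20) / 54260 = 539300/54260 = 9.940 mg/L.
5.6%/h lost → k = −ln(1 − 0.056) = 0.05763 h⁻¹.
Applying C = C₀e^(−kt): 9.940 × 0.2327 = 2.313 mg/L.

2.31 mg/L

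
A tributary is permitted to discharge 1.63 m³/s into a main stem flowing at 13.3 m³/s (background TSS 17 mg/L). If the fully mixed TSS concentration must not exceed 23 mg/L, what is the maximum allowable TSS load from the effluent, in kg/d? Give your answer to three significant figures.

10100 kg/d

Mass balance at the limit: 13.30·17.00 + 1.630·Cₑ = 14.93·23 → Cₑ = 71.96 mg/L.
Load = 1.630 m³/s × 71.96 g/m³ × 86 400 s/d = 10130 kg/d.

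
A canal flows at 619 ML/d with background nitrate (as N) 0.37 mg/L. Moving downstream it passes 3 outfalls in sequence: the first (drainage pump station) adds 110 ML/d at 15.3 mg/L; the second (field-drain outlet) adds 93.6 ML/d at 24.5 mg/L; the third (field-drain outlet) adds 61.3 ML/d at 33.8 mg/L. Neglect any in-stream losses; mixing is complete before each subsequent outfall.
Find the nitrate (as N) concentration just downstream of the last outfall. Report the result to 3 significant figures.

Outfall 1: combined Q = 729.0 ML/d; C = (619.0·0.3700 + 110.0·15.30)/729.0 = 2.623 mg/L.
Outfall 2: combined Q = 822.6 ML/d; C = (729.0·2.623 + 93.60·24.50)/822.6 = 5.112 mg/L.
Outfall 3: combined Q = 883.9 ML/d; C = (822.6·5.112 + 61.30·33.80)/883.9 = 7.102 mg/L.

7.10 mg/L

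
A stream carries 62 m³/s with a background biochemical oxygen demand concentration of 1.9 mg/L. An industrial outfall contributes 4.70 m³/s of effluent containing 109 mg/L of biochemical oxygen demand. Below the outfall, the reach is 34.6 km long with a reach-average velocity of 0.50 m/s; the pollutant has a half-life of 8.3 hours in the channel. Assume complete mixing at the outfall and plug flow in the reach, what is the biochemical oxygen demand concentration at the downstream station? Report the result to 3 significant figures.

1.90 mg/L

Flow-weighted average: C = (62.00·1.900 + 4.700·109.0) / 66.70 = 630.1/66.70 = 9.447 mg/L.
Travel time t = 34.6·1000 / 0.50 = 69200 s = 19.22 h.
Half-life 8.3 h → k = ln 2 / 8.3 = 0.08351 h⁻¹ = 2.004 d⁻¹.
After decay, C = 9.447 × e^(−kt) = 9.447 × 0.2008 = 1.897 mg/L.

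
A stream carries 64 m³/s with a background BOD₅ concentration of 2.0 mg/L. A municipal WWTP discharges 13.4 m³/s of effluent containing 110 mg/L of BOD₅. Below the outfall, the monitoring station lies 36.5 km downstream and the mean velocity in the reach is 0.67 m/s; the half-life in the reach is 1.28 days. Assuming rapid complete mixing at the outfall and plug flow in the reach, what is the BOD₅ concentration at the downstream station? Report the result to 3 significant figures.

Conservation of mass: C = (64.00·2.000 + 13.40·110.0) / 77.40 = 1602/77.40 = 20.70 mg/L.
Travel time t = 36.5·1000 / 0.67 = 54480 s = 15.13 h.
Half-life 1.28 d → k = ln 2 / 1.28 = 0.5415 d⁻¹.
First-order decay: C = 20.70·exp(−k·t) = 20.70·0.7107 = 14.71 mg/L.

14.7 mg/L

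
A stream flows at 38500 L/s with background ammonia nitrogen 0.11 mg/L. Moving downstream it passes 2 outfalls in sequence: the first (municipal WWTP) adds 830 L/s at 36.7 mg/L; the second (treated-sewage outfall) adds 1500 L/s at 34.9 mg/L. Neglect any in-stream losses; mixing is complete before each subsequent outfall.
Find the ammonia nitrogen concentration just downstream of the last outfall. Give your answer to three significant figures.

2.13 mg/L

Outfall 1: combined Q = 39330 L/s; C = (38500·0.1100 + 830.0·36.70)/39330 = 0.8822 mg/L.
Outfall 2: combined Q = 40830 L/s; C = (39330·0.8822 + 1500·34.90)/40830 = 2.132 mg/L.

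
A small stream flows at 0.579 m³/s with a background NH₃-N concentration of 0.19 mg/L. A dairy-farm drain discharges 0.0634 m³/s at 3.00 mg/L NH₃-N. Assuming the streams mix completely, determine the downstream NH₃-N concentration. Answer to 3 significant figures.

0.467 mg/L

Flow-weighted average: C = (0.5790·0.1900 + 0.06340·3.000) / 0.6424 = 0.3002/0.6424 = 0.4673 mg/L.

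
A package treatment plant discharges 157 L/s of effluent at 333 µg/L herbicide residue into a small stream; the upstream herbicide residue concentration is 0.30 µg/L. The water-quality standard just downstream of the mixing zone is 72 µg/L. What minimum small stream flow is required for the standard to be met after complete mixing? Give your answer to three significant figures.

Set C_mix = 72: (Q·0.3000 + 157.0·333.0) / (Q + 157.0) = 72
→ Q = 157.0·(333.0 − 72)/(72 − 0.3000) = 571.5 L/s.

572 L/s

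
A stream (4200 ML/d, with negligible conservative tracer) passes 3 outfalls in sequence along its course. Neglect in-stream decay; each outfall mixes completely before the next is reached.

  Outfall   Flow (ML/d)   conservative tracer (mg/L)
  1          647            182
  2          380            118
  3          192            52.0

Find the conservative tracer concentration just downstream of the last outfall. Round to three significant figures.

Outfall 1: combined Q = 4847 ML/d; C = (4200·0 + 647.0·182.0)/4847 = 24.29 mg/L.
Outfall 2: combined Q = 5227 ML/d; C = (4847·24.29 + 380.0·118.0)/5227 = 31.11 mg/L.
Outfall 3: combined Q = 5419 ML/d; C = (5227·31.11 + 192.0·52.00)/5419 = 31.85 mg/L.

31.8 mg/L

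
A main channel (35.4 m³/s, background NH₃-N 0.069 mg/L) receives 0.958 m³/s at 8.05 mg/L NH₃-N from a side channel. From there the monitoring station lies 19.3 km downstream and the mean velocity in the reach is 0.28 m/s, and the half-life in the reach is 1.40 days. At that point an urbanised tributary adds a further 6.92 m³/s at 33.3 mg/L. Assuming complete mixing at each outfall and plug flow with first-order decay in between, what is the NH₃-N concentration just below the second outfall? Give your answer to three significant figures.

After mixing, C = (35.40·0.06900 + 0.9580·8.050) / 36.36 = 10.15/36.36 = 0.2793 mg/L; combined flow 36.36 m³/s.
Travel time t = 19.3·1000 / 0.28 = 68930 s = 19.15 h.
Half-life 1.40 d → k = ln 2 / 1.40 = 0.4951 d⁻¹.
After decay, C = 0.2793 × e^(−kt) = 0.2793 × 0.6737 = 0.1882 mg/L.
Second outfall: C = (36.36·0.1882 + 6.920·33.30)/43.28 = 5.483 mg/L.

5.48 mg/L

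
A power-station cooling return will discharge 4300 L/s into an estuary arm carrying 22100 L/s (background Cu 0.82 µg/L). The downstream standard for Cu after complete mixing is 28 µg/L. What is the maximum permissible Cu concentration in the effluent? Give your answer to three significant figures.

168 µg/L

At the limit, (Qr·Cr + Qe·Cₑ)/(Qr + Qe) = 28:
Cₑ = (26400·28 − 22100·0.8200) / 4300 = 167.7 µg/L.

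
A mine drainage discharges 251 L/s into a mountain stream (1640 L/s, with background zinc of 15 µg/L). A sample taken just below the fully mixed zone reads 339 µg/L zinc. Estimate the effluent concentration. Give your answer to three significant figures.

Mass balance: 1640·15.00 + 251.0·Cₑ = 1891·339.0
→ Cₑ = (1891·339.0 − 1640·15.00) / 251.0 = 2456 µg/L.

2460 µg/L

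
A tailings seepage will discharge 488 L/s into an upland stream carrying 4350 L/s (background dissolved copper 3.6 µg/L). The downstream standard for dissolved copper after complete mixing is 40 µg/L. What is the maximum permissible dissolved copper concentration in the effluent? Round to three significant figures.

At the limit, (Qr·Cr + Qe·Cₑ)/(Qr + Qe) = 40:
Cₑ = (4838·40 − 4350·3.600) / 488.0 = 364.5 µg/L.

364 µg/L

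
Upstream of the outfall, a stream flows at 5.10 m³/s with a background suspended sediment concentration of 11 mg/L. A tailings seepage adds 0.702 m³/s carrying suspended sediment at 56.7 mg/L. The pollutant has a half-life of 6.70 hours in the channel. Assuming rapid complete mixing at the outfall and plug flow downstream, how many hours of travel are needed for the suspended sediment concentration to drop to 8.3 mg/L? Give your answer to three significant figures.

After mixing, C = (5.100·11.00 + 0.7020·56.70) / 5.802 = 95.90/5.802 = 16.53 mg/L.
Half-life 6.70 h → k = ln 2 / 6.70 = 0.1035 h⁻¹ = 2.483 d⁻¹.
16.53·exp(−k·t) = 8.3 → t = ln(16.53/8.3)/k = 23970 s = 6.659 h.

6.66 h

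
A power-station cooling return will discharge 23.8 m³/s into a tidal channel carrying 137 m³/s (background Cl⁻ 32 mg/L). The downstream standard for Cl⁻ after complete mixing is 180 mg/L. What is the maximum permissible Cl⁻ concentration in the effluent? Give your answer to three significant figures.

1030 mg/L

At the limit, (Qr·Cr + Qe·Cₑ)/(Qr + Qe) = 180:
Cₑ = (160.8·180 − 137.0·32.00) / 23.80 = 1032 mg/L.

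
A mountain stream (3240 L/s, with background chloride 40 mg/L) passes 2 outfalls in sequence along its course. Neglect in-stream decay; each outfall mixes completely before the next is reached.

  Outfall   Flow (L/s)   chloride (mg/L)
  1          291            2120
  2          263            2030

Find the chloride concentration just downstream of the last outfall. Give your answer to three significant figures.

After outfall 1: Q = 3240 + 291.0 = 3531 L/s; C = (3240·40.00 + 291.0·2120)/3531 = 211.4 mg/L.
After outfall 2: Q = 3531 + 263.0 = 3794 L/s; C = (3531·211.4 + 263.0·2030)/3794 = 337.5 mg/L.

337 mg/L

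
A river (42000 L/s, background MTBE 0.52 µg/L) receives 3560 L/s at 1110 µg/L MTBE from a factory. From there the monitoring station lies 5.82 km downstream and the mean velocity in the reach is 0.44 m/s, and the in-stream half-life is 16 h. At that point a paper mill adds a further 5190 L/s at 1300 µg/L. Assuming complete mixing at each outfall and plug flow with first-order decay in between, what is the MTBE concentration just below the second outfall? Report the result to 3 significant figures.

200 µg/L

Mass balance: C = (42000·0.5200 + 3560·1110) / 45560 = 3973000/45560 = 87.21 µg/L; combined flow 45560 L/s.
Travel time t = 5.82·1000 / 0.44 = 13230 s = 3.674 h.
Half-life 16 h → k = ln 2 / 16 = 0.04332 h⁻¹ = 1.040 d⁻¹.
Applying C = C₀e^(−kt): 87.21 × 0.8528 = 74.38 µg/L.
At the second outfall, C = (45560·74.38 + 5190·1300) / (45560 + 5190) = 199.7 µg/L.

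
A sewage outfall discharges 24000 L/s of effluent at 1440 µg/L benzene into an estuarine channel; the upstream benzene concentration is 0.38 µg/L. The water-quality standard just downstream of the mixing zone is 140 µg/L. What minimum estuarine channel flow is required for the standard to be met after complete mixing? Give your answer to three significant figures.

Set C_mix = 140: (Q·0.3800 + 24000·1440) / (Q + 24000) = 140
→ Q = 24000·(1440 − 140)/(140 − 0.3800) = 223500 L/s.

223000 L/s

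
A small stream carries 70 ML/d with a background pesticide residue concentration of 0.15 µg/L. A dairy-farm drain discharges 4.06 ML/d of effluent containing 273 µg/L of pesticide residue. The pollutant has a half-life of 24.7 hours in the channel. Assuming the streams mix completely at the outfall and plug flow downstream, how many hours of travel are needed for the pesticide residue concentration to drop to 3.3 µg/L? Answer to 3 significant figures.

54.2 h

After mixing, C = (70.00·0.1500 + 4.060·273.0) / 74.06 = 1119/74.06 = 15.11 µg/L.
Half-life 24.7 h → k = ln 2 / 24.7 = 0.02806 h⁻¹ = 0.6735 d⁻¹.
15.11·exp(−k·t) = 3.3 → t = ln(15.11/3.3)/k = 195200 s = 54.21 h.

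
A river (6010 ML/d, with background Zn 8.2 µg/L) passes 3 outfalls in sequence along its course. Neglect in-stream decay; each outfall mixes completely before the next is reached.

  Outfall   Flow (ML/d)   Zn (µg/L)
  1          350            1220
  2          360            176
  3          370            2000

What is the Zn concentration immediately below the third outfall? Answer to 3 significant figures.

Below outfall 1: Q → 6360 ML/d, C = (6010·8.200 + 350.0·1220)/6360 = 74.89 µg/L.
Below outfall 2: Q → 6720 ML/d, C = (6360·74.89 + 360.0·176.0)/6720 = 80.30 µg/L.
Below outfall 3: Q → 7090 ML/d, C = (6720·80.30 + 370.0·2000)/7090 = 180.5 µg/L.

180 µg/L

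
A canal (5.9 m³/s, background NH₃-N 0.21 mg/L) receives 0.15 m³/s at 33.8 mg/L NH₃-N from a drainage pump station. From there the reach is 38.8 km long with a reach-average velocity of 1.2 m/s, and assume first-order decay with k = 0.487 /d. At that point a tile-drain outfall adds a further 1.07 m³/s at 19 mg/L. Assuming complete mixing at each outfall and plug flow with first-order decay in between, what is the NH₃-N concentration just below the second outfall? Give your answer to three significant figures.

3.59 mg/L

After mixing, C = (5.900·0.2100 + 0.1500·33.80) / 6.050 = 6.309/6.050 = 1.043 mg/L; combined flow 6.050 m³/s.
Travel time t = 38.8·1000 / 1.2 = 32330 s = 8.981 h.
First-order decay: C = 1.043·exp(−k·t) = 1.043·0.8334 = 0.8691 mg/L.
At the second outfall, C = (6.050·0.8691 + 1.070·19.00) / (6.050 + 1.070) = 3.594 mg/L.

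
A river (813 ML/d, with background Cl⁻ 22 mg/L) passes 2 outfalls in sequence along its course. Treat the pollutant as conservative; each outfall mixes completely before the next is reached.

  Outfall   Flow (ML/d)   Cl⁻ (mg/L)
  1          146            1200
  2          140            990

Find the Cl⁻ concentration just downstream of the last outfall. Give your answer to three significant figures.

302 mg/L

Outfall 1: combined Q = 959.0 ML/d; C = (813.0·22.00 + 146.0·1200)/959.0 = 201.3 mg/L.
Outfall 2: combined Q = 1099 ML/d; C = (959.0·201.3 + 140.0·990.0)/1099 = 301.8 mg/L.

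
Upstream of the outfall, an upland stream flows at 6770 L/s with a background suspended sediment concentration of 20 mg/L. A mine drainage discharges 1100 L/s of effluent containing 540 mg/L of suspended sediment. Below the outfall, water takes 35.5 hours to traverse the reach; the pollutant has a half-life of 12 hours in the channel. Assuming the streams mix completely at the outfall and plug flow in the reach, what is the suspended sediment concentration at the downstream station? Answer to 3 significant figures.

11.9 mg/L

Conservation of mass: C = (6770·20.00 + 1100·540.0) / 7870 = 729400/7870 = 92.68 mg/L.
Half-life 12 h → k = ln 2 / 12 = 0.05776 h⁻¹ = 1.386 d⁻¹.
Decay over the reach: 92.68·exp(−kt) = 92.68·0.1287 = 11.92 mg/L.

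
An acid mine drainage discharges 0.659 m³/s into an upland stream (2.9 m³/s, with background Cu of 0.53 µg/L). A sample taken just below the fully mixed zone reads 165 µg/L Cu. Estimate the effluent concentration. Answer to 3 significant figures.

889 µg/L

Mass balance: 2.900·0.5300 + 0.6590·Cₑ = 3.559·165.0
→ Cₑ = (3.559·165.0 − 2.900·0.5300) / 0.6590 = 888.8 µg/L.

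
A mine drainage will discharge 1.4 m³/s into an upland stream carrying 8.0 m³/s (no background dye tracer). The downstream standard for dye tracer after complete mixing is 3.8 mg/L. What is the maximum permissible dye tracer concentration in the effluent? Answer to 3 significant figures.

25.5 mg/L

At the limit, (Qr·Cr + Qe·Cₑ)/(Qr + Qe) = 3.8:
Cₑ = (9.400·3.8 − 8.000·0) / 1.400 = 25.51 mg/L.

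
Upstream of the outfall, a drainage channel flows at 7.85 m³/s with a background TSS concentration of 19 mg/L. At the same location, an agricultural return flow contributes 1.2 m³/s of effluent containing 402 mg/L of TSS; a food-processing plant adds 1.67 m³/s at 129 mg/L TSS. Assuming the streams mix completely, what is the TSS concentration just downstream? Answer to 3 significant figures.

After mixing, C = (7.850·19.00 + 1.200·402.0 + 1.670·129.0) / 10.72 = 847.0/10.72 = 79.01 mg/L.

79.0 mg/L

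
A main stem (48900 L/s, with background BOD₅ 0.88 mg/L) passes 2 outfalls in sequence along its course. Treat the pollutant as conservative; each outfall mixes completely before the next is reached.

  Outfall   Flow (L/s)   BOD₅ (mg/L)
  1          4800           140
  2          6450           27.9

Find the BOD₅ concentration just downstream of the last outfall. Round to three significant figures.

Below outfall 1: Q → 53700 L/s, C = (48900·0.8800 + 4800·140.0)/53700 = 13.32 mg/L.
Below outfall 2: Q → 60150 L/s, C = (53700·13.32 + 6450·27.90)/60150 = 14.88 mg/L.

14.9 mg/L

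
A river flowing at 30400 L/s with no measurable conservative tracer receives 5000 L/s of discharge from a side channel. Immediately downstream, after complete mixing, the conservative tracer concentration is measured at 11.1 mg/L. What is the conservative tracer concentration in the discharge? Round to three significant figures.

78.6 mg/L

Mass balance: 30400·0 + 5000·Cₑ = 35400·11.10
→ Cₑ = (35400·11.10 − 30400·0) / 5000 = 78.59 mg/L.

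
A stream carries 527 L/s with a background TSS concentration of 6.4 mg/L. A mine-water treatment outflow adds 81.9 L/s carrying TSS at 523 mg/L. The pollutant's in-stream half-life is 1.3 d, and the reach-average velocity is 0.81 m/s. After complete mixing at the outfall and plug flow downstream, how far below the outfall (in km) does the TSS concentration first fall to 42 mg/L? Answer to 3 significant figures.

77.6 km

Conservation of mass: C = (527.0·6.400 + 81.90·523.0) / 608.9 = 46210/608.9 = 75.89 mg/L.
Half-life 1.3 d → k = ln 2 / 1.3 = 0.5332 d⁻¹.
Set 75.89·exp(−k·t) = 42 → t = ln(75.89/42)/k = 95860 s = 26.63 h.
Distance = v·t = 0.81·95860 = 77640 m = 77.64 km.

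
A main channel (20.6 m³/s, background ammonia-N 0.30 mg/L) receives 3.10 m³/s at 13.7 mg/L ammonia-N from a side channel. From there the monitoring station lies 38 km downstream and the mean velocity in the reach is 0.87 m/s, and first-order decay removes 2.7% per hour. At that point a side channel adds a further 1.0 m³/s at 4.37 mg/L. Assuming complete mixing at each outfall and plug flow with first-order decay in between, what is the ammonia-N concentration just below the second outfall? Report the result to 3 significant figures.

1.59 mg/L

Mixed concentration C = ΣQC/ΣQ = (20.60·0.3000 + 3.100·13.70) / 23.70 = 48.65/23.70 = 2.053 mg/L; combined flow 23.70 m³/s.
Travel time t = 38·1000 / 0.87 = 43680 s = 12.13 h.
2.7%/h lost → k = −ln(1 − 0.027) = 0.02737 h⁻¹.
Applying C = C₀e^(−kt): 2.053 × 0.7174 = 1.473 mg/L.
Second outfall: C = (23.70·1.473 + 1.000·4.370)/24.70 = 1.590 mg/L.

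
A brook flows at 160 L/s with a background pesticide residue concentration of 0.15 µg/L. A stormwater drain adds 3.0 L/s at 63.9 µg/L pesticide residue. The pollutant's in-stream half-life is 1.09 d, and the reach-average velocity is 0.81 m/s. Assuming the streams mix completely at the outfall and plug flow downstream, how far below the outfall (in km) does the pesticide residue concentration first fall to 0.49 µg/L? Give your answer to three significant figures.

109 km

Mixed concentration C = ΣQC/ΣQ = (160.0·0.1500 + 3.000·63.90) / 163.0 = 215.7/163.0 = 1.323 µg/L.
Half-life 1.09 d → k = ln 2 / 1.09 = 0.6359 d⁻¹.
Set 1.323·exp(−k·t) = 0.49 → t = ln(1.323/0.49)/k = 135000 s = 37.50 h.
Distance = v·t = 0.81·135000 = 109300 m = 109.3 km.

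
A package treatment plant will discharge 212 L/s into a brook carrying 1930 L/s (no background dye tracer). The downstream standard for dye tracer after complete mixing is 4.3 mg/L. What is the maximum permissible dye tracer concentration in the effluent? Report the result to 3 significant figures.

At the limit, (Qr·Cr + Qe·Cₑ)/(Qr + Qe) = 4.3:
Cₑ = (2142·4.3 − 1930·0) / 212.0 = 43.45 mg/L.

43.4 mg/L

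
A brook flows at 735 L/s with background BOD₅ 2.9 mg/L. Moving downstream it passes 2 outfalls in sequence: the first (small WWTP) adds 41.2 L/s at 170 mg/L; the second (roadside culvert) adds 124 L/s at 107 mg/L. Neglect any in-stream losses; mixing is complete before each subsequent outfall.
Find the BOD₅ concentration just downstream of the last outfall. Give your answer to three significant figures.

24.9 mg/L

After outfall 1: Q = 735.0 + 41.20 = 776.2 L/s; C = (735.0·2.900 + 41.20·170.0)/776.2 = 11.77 mg/L.
After outfall 2: Q = 776.2 + 124.0 = 900.2 L/s; C = (776.2·11.77 + 124.0·107.0)/900.2 = 24.89 mg/L.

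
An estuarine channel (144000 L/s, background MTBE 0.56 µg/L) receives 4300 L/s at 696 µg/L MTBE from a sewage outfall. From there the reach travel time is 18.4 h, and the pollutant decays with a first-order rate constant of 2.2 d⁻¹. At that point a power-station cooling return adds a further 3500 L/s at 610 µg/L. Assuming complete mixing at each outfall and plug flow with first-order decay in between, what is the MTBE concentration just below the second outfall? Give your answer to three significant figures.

17.8 µg/L

Mixed concentration C = ΣQC/ΣQ = (144000·0.5600 + 4300·696.0) / 148300 = 3073000/148300 = 20.72 µg/L; combined flow 148300 L/s.
Applying C = C₀e^(−kt): 20.72 × 0.1851 = 3.837 µg/L.
Second outfall: C = (148300·3.837 + 3500·610.0)/151800 = 17.81 µg/L.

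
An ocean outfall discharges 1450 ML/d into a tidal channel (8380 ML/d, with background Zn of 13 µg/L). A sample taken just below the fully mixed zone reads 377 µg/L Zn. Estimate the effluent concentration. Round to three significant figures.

Mass balance: 8380·13.00 + 1450·Cₑ = 9830·377.0
→ Cₑ = (9830·377.0 − 8380·13.00) / 1450 = 2481 µg/L.

2480 µg/L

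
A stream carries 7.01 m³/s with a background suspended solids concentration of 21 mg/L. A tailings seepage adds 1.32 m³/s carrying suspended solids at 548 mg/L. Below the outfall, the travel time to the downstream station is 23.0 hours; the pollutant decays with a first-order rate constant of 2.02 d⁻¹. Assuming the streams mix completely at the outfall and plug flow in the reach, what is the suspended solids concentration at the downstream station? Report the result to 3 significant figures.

Conservation of mass: C = (7.010·21.00 + 1.320·548.0) / 8.330 = 870.6/8.330 = 104.5 mg/L.
After decay, C = 104.5 × e^(−kt) = 104.5 × 0.1443 = 15.08 mg/L.

15.1 mg/L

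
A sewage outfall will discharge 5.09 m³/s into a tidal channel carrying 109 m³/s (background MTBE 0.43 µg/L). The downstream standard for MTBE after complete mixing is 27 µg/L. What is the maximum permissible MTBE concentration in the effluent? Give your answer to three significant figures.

596 µg/L

At the limit, (Qr·Cr + Qe·Cₑ)/(Qr + Qe) = 27:
Cₑ = (114.1·27 − 109.0·0.4300) / 5.090 = 596.0 µg/L.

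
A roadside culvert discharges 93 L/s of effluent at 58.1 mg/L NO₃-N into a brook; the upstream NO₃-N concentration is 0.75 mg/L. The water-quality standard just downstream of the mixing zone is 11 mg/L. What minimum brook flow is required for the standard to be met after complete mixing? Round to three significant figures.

427 L/s

Set C_mix = 11: (Q·0.7500 + 93.00·58.10) / (Q + 93.00) = 11
→ Q = 93.00·(58.10 − 11)/(11 − 0.7500) = 427.3 L/s.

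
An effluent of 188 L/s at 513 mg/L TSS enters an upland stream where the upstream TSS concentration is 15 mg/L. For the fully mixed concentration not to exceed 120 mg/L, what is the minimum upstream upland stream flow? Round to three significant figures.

Set C_mix = 120: (Q·15.00 + 188.0·513.0) / (Q + 188.0) = 120
→ Q = 188.0·(513.0 − 120)/(120 − 15.00) = 703.7 L/s.

704 L/s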